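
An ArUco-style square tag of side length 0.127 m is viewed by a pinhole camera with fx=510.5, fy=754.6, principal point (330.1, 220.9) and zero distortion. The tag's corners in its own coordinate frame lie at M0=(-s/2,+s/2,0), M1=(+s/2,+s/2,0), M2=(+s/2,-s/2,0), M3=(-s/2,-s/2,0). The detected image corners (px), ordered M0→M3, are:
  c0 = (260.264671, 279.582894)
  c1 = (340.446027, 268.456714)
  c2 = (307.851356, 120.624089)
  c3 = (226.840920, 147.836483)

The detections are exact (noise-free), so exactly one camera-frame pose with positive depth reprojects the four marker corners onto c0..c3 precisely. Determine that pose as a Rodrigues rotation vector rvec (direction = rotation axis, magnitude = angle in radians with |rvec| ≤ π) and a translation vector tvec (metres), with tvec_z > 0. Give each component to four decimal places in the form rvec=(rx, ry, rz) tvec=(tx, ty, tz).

Intrinsics K: fx=510.5, fy=754.6, cx=330.1, cy=220.9
Marker side s = 0.127 m; corners in marker frame (Z=0):
  M0 = (-0.0635, +0.0635, 0)
  M1 = (+0.0635, +0.0635, 0)
  M2 = (+0.0635, -0.0635, 0)
  M3 = (-0.0635, -0.0635, 0)
Detected image corners:
  c0 = (260.264671, 279.582894) px
  c1 = (340.446027, 268.456714) px
  c2 = (307.851356, 120.624089) px
  c3 = (226.840920, 147.836483) px
Planar DLT: solve 8×8 A·h = b for H (H[2,2]=1):
  H  [+393.98992 +381.59678 +282.13095]
  H  [-322.19305 +1184.67545 +206.54067]
  H  [-0.84740 +0.42806 +1.00000]
B = K⁻¹H; ‖b₁‖=1.578527, ‖b₂‖=1.578527; λ = 2/(‖b₁‖+‖b₂‖) = 0.633502, sign → tz>0 ⇒ λ=+0.633502
r₁ = λ·B[:,0] = (+0.83604,-0.11334,-0.53683); r₂ = λ·B[:,1] = (+0.29819,+0.91517,+0.27118)
r₃ = r₁×r₂ = (+0.46056,-0.38679,+0.79892); SVD([r₁ r₂ r₃]) → R = UVᵀ:
  R  [+0.83604 +0.29819 +0.46056]
  R  [-0.11334 +0.91517 -0.38679]
  R  [-0.53683 +0.27118 +0.79892]
t = (-0.05953, -0.01205, +0.63350) m
tr R = 2.550141; θ = arccos((tr R − 1)/2) = 0.683970 rad = 39.189°
axis k = ((R−Rᵀ)₃₂, (R−Rᵀ)₁₃, (R−Rᵀ)₂₁) / (2 sinθ) = (+0.520652, +0.789227, -0.325640)
rvec = θ·k = (+0.356110, +0.539808, -0.222728)

rvec=(0.3561, 0.5398, -0.2227) tvec=(-0.0595, -0.0121, 0.6335)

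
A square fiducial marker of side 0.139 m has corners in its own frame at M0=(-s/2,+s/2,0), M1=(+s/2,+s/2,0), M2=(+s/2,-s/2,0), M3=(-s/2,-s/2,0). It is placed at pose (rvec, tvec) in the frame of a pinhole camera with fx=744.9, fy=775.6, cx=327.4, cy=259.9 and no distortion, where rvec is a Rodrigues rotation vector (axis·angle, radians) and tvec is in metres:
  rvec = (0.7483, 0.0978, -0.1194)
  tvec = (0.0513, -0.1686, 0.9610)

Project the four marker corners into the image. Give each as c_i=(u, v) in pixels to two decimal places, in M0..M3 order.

c0=(321.92, 173.70) c1=(424.33, 164.22) c2=(417.98, 67.80) c3=(305.34, 80.15)

Intrinsics K: fx=744.9, fy=775.6, cx=327.4, cy=259.9
Marker side s = 0.139 m; corners in marker frame (Z=0):
  M0 = (-0.0695, +0.0695, 0)
  M1 = (+0.0695, +0.0695, 0)
  M2 = (+0.0695, -0.0695, 0)
  M3 = (-0.0695, -0.0695, 0)
rvec = (0.7483, 0.0978, -0.1194), |rvec| = θ = 0.76405 rad = 43.777°
Rodrigues: sinθ=0.69185, 1−cosθ=0.27796; R = I + sinθ·[k]× + (1−cosθ)·[k]×²:
    [+0.98866 +0.14296 +0.04602]
    [-0.07327 +0.72659 -0.68315]
    [-0.13110 +0.67203 +0.72883]
t = (0.0513, -0.1686, 0.9610) m
M0: Pc = R·M0+t = (-0.00748, -0.11301, +1.01682); u = 744.9·(-0.00748)/1.01682 + 327.4 = 321.9234, v = 775.6·(-0.11301)/1.01682 + 259.9 = 173.6996
M1: Pc = R·M1+t = (+0.12995, -0.12319, +0.99859); u = 744.9·(+0.12995)/0.99859 + 327.4 = 424.3342, v = 775.6·(-0.12319)/0.99859 + 259.9 = 164.2162
M2: Pc = R·M2+t = (+0.11008, -0.22419, +0.90518); u = 744.9·(+0.11008)/0.90518 + 327.4 = 417.9844, v = 775.6·(-0.22419)/0.90518 + 259.9 = 67.8037
M3: Pc = R·M3+t = (-0.02735, -0.21401, +0.92341); u = 744.9·(-0.02735)/0.92341 + 327.4 = 305.3390, v = 775.6·(-0.21401)/0.92341 + 259.9 = 80.1491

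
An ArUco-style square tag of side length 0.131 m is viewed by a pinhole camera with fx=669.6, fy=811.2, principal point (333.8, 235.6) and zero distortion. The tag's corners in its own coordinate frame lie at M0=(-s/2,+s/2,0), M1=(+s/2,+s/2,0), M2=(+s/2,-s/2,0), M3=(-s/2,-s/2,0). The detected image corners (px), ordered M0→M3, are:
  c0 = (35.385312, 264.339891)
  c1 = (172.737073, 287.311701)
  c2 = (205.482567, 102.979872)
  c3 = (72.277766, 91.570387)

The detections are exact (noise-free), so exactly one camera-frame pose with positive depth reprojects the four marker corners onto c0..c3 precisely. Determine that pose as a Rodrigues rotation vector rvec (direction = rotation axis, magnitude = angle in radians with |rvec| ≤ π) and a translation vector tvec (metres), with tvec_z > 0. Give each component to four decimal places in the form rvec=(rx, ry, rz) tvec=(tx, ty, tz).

Intrinsics K: fx=669.6, fy=811.2, cx=333.8, cy=235.6
Marker side s = 0.131 m; corners in marker frame (Z=0):
  M0 = (-0.0655, +0.0655, 0)
  M1 = (+0.0655, +0.0655, 0)
  M2 = (+0.0655, -0.0655, 0)
  M3 = (-0.0655, -0.0655, 0)
Detected image corners:
  c0 = (35.385312, 264.339891) px
  c1 = (172.737073, 287.311701) px
  c2 = (205.482567, 102.979872) px
  c3 = (72.277766, 91.570387) px
Planar DLT: solve 8×8 A·h = b for H (H[2,2]=1):
  H  [+976.36978 -309.09009 +119.83297]
  H  [+44.32215 +1295.89132 +184.22998]
  H  [-0.46039 -0.35251 +1.00000]
B = K⁻¹H; ‖b₁‖=1.759424, ‖b₂‖=1.759424; λ = 2/(‖b₁‖+‖b₂‖) = 0.568368, sign → tz>0 ⇒ λ=+0.568368
r₁ = λ·B[:,0] = (+0.95920,+0.10705,-0.26167); r₂ = λ·B[:,1] = (-0.16248,+0.96616,-0.20035)
r₃ = r₁×r₂ = (+0.23136,+0.23470,+0.94413); SVD([r₁ r₂ r₃]) → R = UVᵀ:
  R  [+0.95920 -0.16248 +0.23136]
  R  [+0.10705 +0.96616 +0.23470]
  R  [-0.26167 -0.20035 +0.94413]
t = (-0.18162, -0.03599, +0.56837) m
tr R = 2.869492; θ = arccos((tr R − 1)/2) = 0.363252 rad = 20.813°
axis k = ((R−Rᵀ)₃₂, (R−Rᵀ)₁₃, (R−Rᵀ)₂₁) / (2 sinθ) = (-0.612199, +0.693795, +0.379290)
rvec = θ·k = (-0.222383, +0.252023, +0.137778)

rvec=(-0.2224, 0.2520, 0.1378) tvec=(-0.1816, -0.0360, 0.5684)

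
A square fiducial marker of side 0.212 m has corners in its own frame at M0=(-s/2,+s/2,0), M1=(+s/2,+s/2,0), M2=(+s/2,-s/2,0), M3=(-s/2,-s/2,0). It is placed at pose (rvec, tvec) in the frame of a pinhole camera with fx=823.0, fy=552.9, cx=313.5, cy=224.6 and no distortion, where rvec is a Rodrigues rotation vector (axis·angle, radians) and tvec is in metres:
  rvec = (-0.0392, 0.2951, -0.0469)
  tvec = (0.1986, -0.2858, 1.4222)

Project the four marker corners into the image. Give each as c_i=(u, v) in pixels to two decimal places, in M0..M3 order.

c0=(371.23, 157.98) c1=(494.04, 150.64) c2=(487.74, 67.36) c3=(366.01, 78.16)

Intrinsics K: fx=823.0, fy=552.9, cx=313.5, cy=224.6
Marker side s = 0.212 m; corners in marker frame (Z=0):
  M0 = (-0.1060, +0.1060, 0)
  M1 = (+0.1060, +0.1060, 0)
  M2 = (+0.1060, -0.1060, 0)
  M3 = (-0.1060, -0.1060, 0)
rvec = (-0.0392, 0.2951, -0.0469), |rvec| = θ = 0.30136 rad = 17.267°
Rodrigues: sinθ=0.29682, 1−cosθ=0.04507; R = I + sinθ·[k]× + (1−cosθ)·[k]×²:
    [+0.95570 +0.04045 +0.29157]
    [-0.05193 +0.99815 +0.03174]
    [-0.28974 -0.04548 +0.95602]
t = (0.1986, -0.2858, 1.4222) m
M0: Pc = R·M0+t = (+0.10158, -0.17449, +1.44809); u = 823.0·(+0.10158)/1.44809 + 313.5 = 371.2338, v = 552.9·(-0.17449)/1.44809 + 224.6 = 157.9769
M1: Pc = R·M1+t = (+0.30419, -0.18550, +1.38667); u = 823.0·(+0.30419)/1.38667 + 313.5 = 494.0407, v = 552.9·(-0.18550)/1.38667 + 224.6 = 150.6357
M2: Pc = R·M2+t = (+0.29562, -0.39711, +1.39631); u = 823.0·(+0.29562)/1.39631 + 313.5 = 487.7393, v = 552.9·(-0.39711)/1.39631 + 224.6 = 67.3559
M3: Pc = R·M3+t = (+0.09301, -0.38610, +1.45773); u = 823.0·(+0.09301)/1.45773 + 313.5 = 366.0102, v = 552.9·(-0.38610)/1.45773 + 224.6 = 78.1577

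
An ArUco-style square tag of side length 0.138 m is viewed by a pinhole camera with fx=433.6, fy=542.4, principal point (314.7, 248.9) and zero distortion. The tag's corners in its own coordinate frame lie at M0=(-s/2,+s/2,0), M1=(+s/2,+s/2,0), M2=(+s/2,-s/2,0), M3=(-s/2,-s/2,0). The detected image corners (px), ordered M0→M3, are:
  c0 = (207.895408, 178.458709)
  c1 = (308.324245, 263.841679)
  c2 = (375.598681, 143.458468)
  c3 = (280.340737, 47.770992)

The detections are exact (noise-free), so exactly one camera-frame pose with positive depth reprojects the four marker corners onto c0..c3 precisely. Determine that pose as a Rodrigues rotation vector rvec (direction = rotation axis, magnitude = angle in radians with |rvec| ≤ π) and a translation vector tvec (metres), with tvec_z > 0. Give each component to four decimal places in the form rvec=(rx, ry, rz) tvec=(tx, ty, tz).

rvec=(0.1003, -0.2730, 0.6039) tvec=(-0.0224, -0.0802, 0.4908)

Intrinsics K: fx=433.6, fy=542.4, cx=314.7, cy=248.9
Marker side s = 0.138 m; corners in marker frame (Z=0):
  M0 = (-0.0690, +0.0690, 0)
  M1 = (+0.0690, +0.0690, 0)
  M2 = (+0.0690, -0.0690, 0)
  M3 = (-0.0690, -0.0690, 0)
Detected image corners:
  c0 = (207.895408, 178.458709) px
  c1 = (308.324245, 263.841679) px
  c2 = (375.598681, 143.458468) px
  c3 = (280.340737, 47.770992) px
Planar DLT: solve 8×8 A·h = b for H (H[2,2]=1):
  H  [+877.52793 -497.41489 +294.91416]
  H  [+747.04284 +912.55939 +160.29760]
  H  [+0.57495 +0.02755 +1.00000]
B = K⁻¹H; ‖b₁‖=2.037472, ‖b₂‖=2.037472; λ = 2/(‖b₁‖+‖b₂‖) = 0.490804, sign → tz>0 ⇒ λ=+0.490804
r₁ = λ·B[:,0] = (+0.78849,+0.54649,+0.28219); r₂ = λ·B[:,1] = (-0.57285,+0.81955,+0.01352)
r₃ = r₁×r₂ = (-0.22388,-0.17231,+0.95926); SVD([r₁ r₂ r₃]) → R = UVᵀ:
  R  [+0.78849 -0.57285 -0.22388]
  R  [+0.54649 +0.81955 -0.17231]
  R  [+0.28219 +0.01352 +0.95926]
t = (-0.02240, -0.08017, +0.49080) m
tr R = 2.567305; θ = arccos((tr R − 1)/2) = 0.670273 rad = 38.404°
axis k = ((R−Rᵀ)₃₂, (R−Rᵀ)₁₃, (R−Rᵀ)₂₁) / (2 sinθ) = (+0.149576, -0.407327, +0.900951)
rvec = θ·k = (+0.100257, -0.273020, +0.603883)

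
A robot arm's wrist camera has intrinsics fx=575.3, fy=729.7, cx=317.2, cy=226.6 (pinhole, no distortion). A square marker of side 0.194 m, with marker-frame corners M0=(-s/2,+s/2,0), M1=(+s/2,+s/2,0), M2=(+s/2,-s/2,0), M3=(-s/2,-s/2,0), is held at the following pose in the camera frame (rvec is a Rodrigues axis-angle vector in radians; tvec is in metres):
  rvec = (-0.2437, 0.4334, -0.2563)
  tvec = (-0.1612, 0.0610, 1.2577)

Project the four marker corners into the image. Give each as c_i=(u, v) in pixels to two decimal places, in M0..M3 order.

Intrinsics K: fx=575.3, fy=729.7, cx=317.2, cy=226.6
Marker side s = 0.194 m; corners in marker frame (Z=0):
  M0 = (-0.0970, +0.0970, 0)
  M1 = (+0.0970, +0.0970, 0)
  M2 = (+0.0970, -0.0970, 0)
  M3 = (-0.0970, -0.0970, 0)
rvec = (-0.2437, 0.4334, -0.2563), |rvec| = θ = 0.55939 rad = 32.051°
Rodrigues: sinθ=0.53067, 1−cosθ=0.15242; R = I + sinθ·[k]× + (1−cosθ)·[k]×²:
    [+0.87651 +0.19169 +0.44157]
    [-0.29459 +0.93907 +0.17708]
    [-0.38072 -0.28529 +0.87958]
t = (-0.1612, 0.0610, 1.2577) m
M0: Pc = R·M0+t = (-0.22763, +0.18067, +1.26696); u = 575.3·(-0.22763)/1.26696 + 317.2 = 213.8391, v = 729.7·(+0.18067)/1.26696 + 226.6 = 330.6536
M1: Pc = R·M1+t = (-0.05758, +0.12352, +1.19310); u = 575.3·(-0.05758)/1.19310 + 317.2 = 289.4334, v = 729.7·(+0.12352)/1.19310 + 226.6 = 302.1421
M2: Pc = R·M2+t = (-0.09477, -0.05867, +1.24844); u = 575.3·(-0.09477)/1.24844 + 317.2 = 273.5273, v = 729.7·(-0.05867)/1.24844 + 226.6 = 192.3109
M3: Pc = R·M3+t = (-0.26482, -0.00152, +1.32230); u = 575.3·(-0.26482)/1.32230 + 317.2 = 201.9856, v = 729.7·(-0.00152)/1.32230 + 226.6 = 225.7639

c0=(213.84, 330.65) c1=(289.43, 302.14) c2=(273.53, 192.31) c3=(201.99, 225.76)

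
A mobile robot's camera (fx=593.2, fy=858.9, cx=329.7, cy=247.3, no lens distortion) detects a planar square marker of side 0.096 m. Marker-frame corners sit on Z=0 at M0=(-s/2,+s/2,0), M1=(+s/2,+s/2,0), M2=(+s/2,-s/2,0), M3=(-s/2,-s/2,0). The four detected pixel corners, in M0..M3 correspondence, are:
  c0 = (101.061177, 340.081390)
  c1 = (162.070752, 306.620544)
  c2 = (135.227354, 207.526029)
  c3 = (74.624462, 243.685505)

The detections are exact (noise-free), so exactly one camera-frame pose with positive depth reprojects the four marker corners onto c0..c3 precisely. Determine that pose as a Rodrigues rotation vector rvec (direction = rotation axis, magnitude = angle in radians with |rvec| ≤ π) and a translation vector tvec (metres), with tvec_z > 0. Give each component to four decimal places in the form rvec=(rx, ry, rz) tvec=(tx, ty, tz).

rvec=(0.0767, 0.2052, -0.3572) tvec=(-0.2811, 0.0252, 0.7872)

Intrinsics K: fx=593.2, fy=858.9, cx=329.7, cy=247.3
Marker side s = 0.096 m; corners in marker frame (Z=0):
  M0 = (-0.0480, +0.0480, 0)
  M1 = (+0.0480, +0.0480, 0)
  M2 = (+0.0480, -0.0480, 0)
  M3 = (-0.0480, -0.0480, 0)
Detected image corners:
  c0 = (101.061177, 340.081390) px
  c1 = (162.070752, 306.620544) px
  c2 = (135.227354, 207.526029) px
  c3 = (74.624462, 243.685505) px
Planar DLT: solve 8×8 A·h = b for H (H[2,2]=1):
  H  [+601.44859 +283.23486 +117.88272]
  H  [-436.74766 +1031.37131 +274.81844]
  H  [-0.27024 +0.04873 +1.00000]
B = K⁻¹H; ‖b₁‖=1.270298, ‖b₂‖=1.270298; λ = 2/(‖b₁‖+‖b₂‖) = 0.787217, sign → tz>0 ⇒ λ=+0.787217
r₁ = λ·B[:,0] = (+0.91640,-0.33904,-0.21274); r₂ = λ·B[:,1] = (+0.35455,+0.93425,+0.03836)
r₃ = r₁×r₂ = (+0.18574,-0.11058,+0.97636); SVD([r₁ r₂ r₃]) → R = UVᵀ:
  R  [+0.91640 +0.35455 +0.18574]
  R  [-0.33904 +0.93425 -0.11058]
  R  [-0.21274 +0.03836 +0.97636]
t = (-0.28110, +0.02522, +0.78722) m
tr R = 2.827007; θ = arccos((tr R − 1)/2) = 0.418982 rad = 24.006°
axis k = ((R−Rᵀ)₃₂, (R−Rᵀ)₁₃, (R−Rᵀ)₂₁) / (2 sinθ) = (+0.183045, +0.489737, -0.852439)
rvec = θ·k = (+0.076693, +0.205191, -0.357157)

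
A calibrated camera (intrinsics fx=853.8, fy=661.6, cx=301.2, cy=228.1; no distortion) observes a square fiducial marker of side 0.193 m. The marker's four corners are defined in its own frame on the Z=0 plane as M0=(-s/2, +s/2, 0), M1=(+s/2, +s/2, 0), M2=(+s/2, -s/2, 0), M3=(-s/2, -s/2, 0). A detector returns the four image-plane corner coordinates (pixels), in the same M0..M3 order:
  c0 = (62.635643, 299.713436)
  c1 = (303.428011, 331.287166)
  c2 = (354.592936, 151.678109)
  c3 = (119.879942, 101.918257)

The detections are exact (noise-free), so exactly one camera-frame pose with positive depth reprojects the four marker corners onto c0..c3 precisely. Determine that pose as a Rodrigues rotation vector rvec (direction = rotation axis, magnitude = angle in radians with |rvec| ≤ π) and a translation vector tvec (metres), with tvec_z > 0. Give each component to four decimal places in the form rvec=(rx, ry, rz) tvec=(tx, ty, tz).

Intrinsics K: fx=853.8, fy=661.6, cx=301.2, cy=228.1
Marker side s = 0.193 m; corners in marker frame (Z=0):
  M0 = (-0.0965, +0.0965, 0)
  M1 = (+0.0965, +0.0965, 0)
  M2 = (+0.0965, -0.0965, 0)
  M3 = (-0.0965, -0.0965, 0)
Detected image corners:
  c0 = (62.635643, 299.713436) px
  c1 = (303.428011, 331.287166) px
  c2 = (354.592936, 151.678109) px
  c3 = (119.879942, 101.918257) px
Planar DLT: solve 8×8 A·h = b for H (H[2,2]=1):
  H  [+1337.58756 -283.82204 +215.95287]
  H  [+322.06753 +971.51384 +221.97478]
  H  [+0.50318 -0.01777 +1.00000]
B = K⁻¹H; ‖b₁‖=1.510301, ‖b₂‖=1.510301; λ = 2/(‖b₁‖+‖b₂‖) = 0.662119, sign → tz>0 ⇒ λ=+0.662119
r₁ = λ·B[:,0] = (+0.91976,+0.20745,+0.33317); r₂ = λ·B[:,1] = (-0.21595,+0.97633,-0.01177)
r₃ = r₁×r₂ = (-0.32772,-0.06113,+0.94279); SVD([r₁ r₂ r₃]) → R = UVᵀ:
  R  [+0.91976 -0.21595 -0.32772]
  R  [+0.20745 +0.97633 -0.06113]
  R  [+0.33317 -0.01177 +0.94279]
t = (-0.06611, -0.00613, +0.66212) m
tr R = 2.838890; θ = arccos((tr R − 1)/2) = 0.404129 rad = 23.155°
axis k = ((R−Rᵀ)₃₂, (R−Rᵀ)₁₃, (R−Rᵀ)₂₁) / (2 sinθ) = (+0.062766, -0.840357, +0.538388)
rvec = θ·k = (+0.025366, -0.339613, +0.217578)

rvec=(0.0254, -0.3396, 0.2176) tvec=(-0.0661, -0.0061, 0.6621)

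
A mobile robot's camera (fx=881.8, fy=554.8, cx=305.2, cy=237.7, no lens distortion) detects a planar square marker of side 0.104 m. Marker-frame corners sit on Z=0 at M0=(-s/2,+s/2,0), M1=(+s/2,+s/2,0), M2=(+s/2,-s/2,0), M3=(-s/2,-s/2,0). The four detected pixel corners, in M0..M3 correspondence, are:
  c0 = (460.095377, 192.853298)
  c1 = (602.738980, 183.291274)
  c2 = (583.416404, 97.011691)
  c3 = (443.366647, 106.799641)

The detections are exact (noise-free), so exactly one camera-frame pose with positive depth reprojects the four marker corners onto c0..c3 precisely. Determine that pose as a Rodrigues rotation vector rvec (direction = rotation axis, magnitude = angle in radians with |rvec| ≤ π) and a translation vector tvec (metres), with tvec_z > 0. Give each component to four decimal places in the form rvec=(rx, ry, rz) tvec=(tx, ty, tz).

Intrinsics K: fx=881.8, fy=554.8, cx=305.2, cy=237.7
Marker side s = 0.104 m; corners in marker frame (Z=0):
  M0 = (-0.0520, +0.0520, 0)
  M1 = (+0.0520, +0.0520, 0)
  M2 = (+0.0520, -0.0520, 0)
  M3 = (-0.0520, -0.0520, 0)
Detected image corners:
  c0 = (460.095377, 192.853298) px
  c1 = (602.738980, 183.291274) px
  c2 = (583.416404, 97.011691) px
  c3 = (443.366647, 106.799641) px
Planar DLT: solve 8×8 A·h = b for H (H[2,2]=1):
  H  [+1335.80346 +84.07298 +522.16118]
  H  [-99.47414 +803.75991 +144.61751]
  H  [-0.04439 -0.17079 +1.00000]
B = K⁻¹H; ‖b₁‖=1.539234, ‖b₂‖=1.539234; λ = 2/(‖b₁‖+‖b₂‖) = 0.649674, sign → tz>0 ⇒ λ=+0.649674
r₁ = λ·B[:,0] = (+0.99415,-0.10413,-0.02884); r₂ = λ·B[:,1] = (+0.10035,+0.98875,-0.11096)
r₃ = r₁×r₂ = (+0.04007,+0.10741,+0.99341); SVD([r₁ r₂ r₃]) → R = UVᵀ:
  R  [+0.99415 +0.10035 +0.04007]
  R  [-0.10413 +0.98875 +0.10741]
  R  [-0.02884 -0.11096 +0.99341]
t = (+0.15985, -0.10900, +0.64967) m
tr R = 2.976298; θ = arccos((tr R − 1)/2) = 0.154106 rad = 8.830°
axis k = ((R−Rᵀ)₃₂, (R−Rᵀ)₁₃, (R−Rᵀ)₂₁) / (2 sinθ) = (-0.711330, +0.224451, -0.666057)
rvec = θ·k = (-0.109620, +0.034589, -0.102643)

rvec=(-0.1096, 0.0346, -0.1026) tvec=(0.1598, -0.1090, 0.6497)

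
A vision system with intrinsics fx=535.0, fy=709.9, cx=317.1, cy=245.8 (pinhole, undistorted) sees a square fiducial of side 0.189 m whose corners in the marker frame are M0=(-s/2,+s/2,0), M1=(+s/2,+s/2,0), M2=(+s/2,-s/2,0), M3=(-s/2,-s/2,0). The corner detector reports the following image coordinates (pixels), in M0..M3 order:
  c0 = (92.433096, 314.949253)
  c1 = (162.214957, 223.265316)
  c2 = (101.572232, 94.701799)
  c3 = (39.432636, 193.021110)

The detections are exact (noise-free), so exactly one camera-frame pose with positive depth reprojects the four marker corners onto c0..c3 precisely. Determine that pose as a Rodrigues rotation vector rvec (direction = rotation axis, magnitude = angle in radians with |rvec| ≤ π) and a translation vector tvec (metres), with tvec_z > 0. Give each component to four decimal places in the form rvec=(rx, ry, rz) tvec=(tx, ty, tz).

rvec=(-0.0635, 0.4483, -0.6328) tvec=(-0.3518, -0.0465, 0.8549)

Intrinsics K: fx=535.0, fy=709.9, cx=317.1, cy=245.8
Marker side s = 0.189 m; corners in marker frame (Z=0):
  M0 = (-0.0945, +0.0945, 0)
  M1 = (+0.0945, +0.0945, 0)
  M2 = (+0.0945, -0.0945, 0)
  M3 = (-0.0945, -0.0945, 0)
Detected image corners:
  c0 = (92.433096, 314.949253) px
  c1 = (162.214957, 223.265316) px
  c2 = (101.572232, 94.701799) px
  c3 = (39.432636, 193.021110) px
Planar DLT: solve 8×8 A·h = b for H (H[2,2]=1):
  H  [+303.98297 +277.55497 +96.90505]
  H  [-596.10203 +615.52871 +207.17793]
  H  [-0.45076 -0.22471 +1.00000]
B = K⁻¹H; ‖b₁‖=1.169769, ‖b₂‖=1.169769; λ = 2/(‖b₁‖+‖b₂‖) = 0.854870, sign → tz>0 ⇒ λ=+0.854870
r₁ = λ·B[:,0] = (+0.71413,-0.58441,-0.38534); r₂ = λ·B[:,1] = (+0.55736,+0.80774,-0.19210)
r₃ = r₁×r₂ = (+0.42352,-0.07759,+0.90256); SVD([r₁ r₂ r₃]) → R = UVᵀ:
  R  [+0.71413 +0.55736 +0.42352]
  R  [-0.58441 +0.80774 -0.07759]
  R  [-0.38534 -0.19210 +0.90256]
t = (-0.35185, -0.04651, +0.85487) m
tr R = 2.424424; θ = arccos((tr R − 1)/2) = 0.778152 rad = 44.585°
axis k = ((R−Rᵀ)₃₂, (R−Rᵀ)₁₃, (R−Rᵀ)₂₁) / (2 sinθ) = (-0.081564, +0.576143, -0.813269)
rvec = θ·k = (-0.063469, +0.448327, -0.632847)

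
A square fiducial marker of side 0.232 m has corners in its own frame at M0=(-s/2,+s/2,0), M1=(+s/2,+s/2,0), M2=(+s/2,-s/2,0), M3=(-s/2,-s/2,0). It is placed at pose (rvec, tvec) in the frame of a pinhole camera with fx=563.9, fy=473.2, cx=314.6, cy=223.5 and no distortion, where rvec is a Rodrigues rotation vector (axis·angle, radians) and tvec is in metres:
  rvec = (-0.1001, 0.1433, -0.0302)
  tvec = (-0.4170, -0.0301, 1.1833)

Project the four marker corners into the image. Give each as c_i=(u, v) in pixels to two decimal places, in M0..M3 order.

Intrinsics K: fx=563.9, fy=473.2, cx=314.6, cy=223.5
Marker side s = 0.232 m; corners in marker frame (Z=0):
  M0 = (-0.1160, +0.1160, 0)
  M1 = (+0.1160, +0.1160, 0)
  M2 = (+0.1160, -0.1160, 0)
  M3 = (-0.1160, -0.1160, 0)
rvec = (-0.1001, 0.1433, -0.0302), |rvec| = θ = 0.17739 rad = 10.164°
Rodrigues: sinθ=0.17646, 1−cosθ=0.01569; R = I + sinθ·[k]× + (1−cosθ)·[k]×²:
    [+0.98930 +0.02289 +0.14406]
    [-0.03720 +0.99455 +0.09742]
    [-0.14104 -0.10173 +0.98476]
t = (-0.4170, -0.0301, 1.1833) m
M0: Pc = R·M0+t = (-0.52910, +0.08958, +1.18786); u = 563.9·(-0.52910)/1.18786 + 314.6 = 63.4240, v = 473.2·(+0.08958)/1.18786 + 223.5 = 259.1863
M1: Pc = R·M1+t = (-0.29959, +0.08095, +1.15514); u = 563.9·(-0.29959)/1.15514 + 314.6 = 168.3523, v = 473.2·(+0.08095)/1.15514 + 223.5 = 256.6622
M2: Pc = R·M2+t = (-0.30490, -0.14978, +1.17874); u = 563.9·(-0.30490)/1.17874 + 314.6 = 168.7403, v = 473.2·(-0.14978)/1.17874 + 223.5 = 163.3706
M3: Pc = R·M3+t = (-0.53441, -0.14115, +1.21146); u = 563.9·(-0.53441)/1.21146 + 314.6 = 65.8458, v = 473.2·(-0.14115)/1.21146 + 223.5 = 168.3653

c0=(63.42, 259.19) c1=(168.35, 256.66) c2=(168.74, 163.37) c3=(65.85, 168.37)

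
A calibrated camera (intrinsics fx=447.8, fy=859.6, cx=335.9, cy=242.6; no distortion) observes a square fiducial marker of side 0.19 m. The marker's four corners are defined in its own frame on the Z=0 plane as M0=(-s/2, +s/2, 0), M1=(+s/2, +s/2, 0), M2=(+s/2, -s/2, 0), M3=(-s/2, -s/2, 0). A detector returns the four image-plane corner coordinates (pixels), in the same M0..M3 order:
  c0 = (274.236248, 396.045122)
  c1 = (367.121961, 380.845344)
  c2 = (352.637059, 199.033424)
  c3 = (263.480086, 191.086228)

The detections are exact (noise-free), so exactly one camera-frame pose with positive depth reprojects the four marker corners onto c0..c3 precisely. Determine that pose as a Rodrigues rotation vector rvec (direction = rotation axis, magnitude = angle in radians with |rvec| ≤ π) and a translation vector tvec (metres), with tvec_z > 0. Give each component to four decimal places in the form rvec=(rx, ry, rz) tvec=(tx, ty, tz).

rvec=(-0.2837, -0.5391, -0.0653) tvec=(-0.0350, 0.0444, 0.8248)

Intrinsics K: fx=447.8, fy=859.6, cx=335.9, cy=242.6
Marker side s = 0.19 m; corners in marker frame (Z=0):
  M0 = (-0.0950, +0.0950, 0)
  M1 = (+0.0950, +0.0950, 0)
  M2 = (+0.0950, -0.0950, 0)
  M3 = (-0.0950, -0.0950, 0)
Detected image corners:
  c0 = (274.236248, 396.045122) px
  c1 = (367.121961, 380.845344) px
  c2 = (352.637059, 199.033424) px
  c3 = (263.480086, 191.086228) px
Planar DLT: solve 8×8 A·h = b for H (H[2,2]=1):
  H  [+675.03834 -27.98709 +316.88686]
  H  [+164.80381 +926.04634 +288.86932]
  H  [+0.62430 -0.30217 +1.00000]
B = K⁻¹H; ‖b₁‖=1.212372, ‖b₂‖=1.212372; λ = 2/(‖b₁‖+‖b₂‖) = 0.824829, sign → tz>0 ⇒ λ=+0.824829
r₁ = λ·B[:,0] = (+0.85713,+0.01281,+0.51494); r₂ = λ·B[:,1] = (+0.13541,+0.95893,-0.24924)
r₃ = r₁×r₂ = (-0.49698,+0.28336,+0.82019); SVD([r₁ r₂ r₃]) → R = UVᵀ:
  R  [+0.85713 +0.13541 -0.49698]
  R  [+0.01281 +0.95893 +0.28336]
  R  [+0.51494 -0.24924 +0.82019]
t = (-0.03502, +0.04440, +0.82483) m
tr R = 2.636252; θ = arccos((tr R − 1)/2) = 0.612652 rad = 35.102°
axis k = ((R−Rᵀ)₃₂, (R−Rᵀ)₁₃, (R−Rᵀ)₂₁) / (2 sinθ) = (-0.463095, -0.879875, -0.106599)
rvec = θ·k = (-0.283716, -0.539057, -0.065308)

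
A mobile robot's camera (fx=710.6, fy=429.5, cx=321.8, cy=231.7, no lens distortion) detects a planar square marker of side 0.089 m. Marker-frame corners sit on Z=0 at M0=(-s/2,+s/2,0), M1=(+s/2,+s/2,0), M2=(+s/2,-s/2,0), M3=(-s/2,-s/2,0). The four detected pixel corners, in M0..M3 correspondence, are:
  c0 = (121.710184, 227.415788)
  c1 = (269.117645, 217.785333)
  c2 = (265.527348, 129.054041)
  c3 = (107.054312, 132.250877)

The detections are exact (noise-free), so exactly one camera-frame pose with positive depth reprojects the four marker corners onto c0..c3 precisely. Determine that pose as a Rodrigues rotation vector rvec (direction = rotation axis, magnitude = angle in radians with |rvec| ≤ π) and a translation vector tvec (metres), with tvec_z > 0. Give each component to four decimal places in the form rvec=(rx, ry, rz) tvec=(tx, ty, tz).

rvec=(0.3159, -0.3697, -0.0598) tvec=(-0.0742, -0.0514, 0.4120)

Intrinsics K: fx=710.6, fy=429.5, cx=321.8, cy=231.7
Marker side s = 0.089 m; corners in marker frame (Z=0):
  M0 = (-0.0445, +0.0445, 0)
  M1 = (+0.0445, +0.0445, 0)
  M2 = (+0.0445, -0.0445, 0)
  M3 = (-0.0445, -0.0445, 0)
Detected image corners:
  c0 = (121.710184, 227.415788) px
  c1 = (269.117645, 217.785333) px
  c2 = (265.527348, 129.054041) px
  c3 = (107.054312, 132.250877) px
Planar DLT: solve 8×8 A·h = b for H (H[2,2]=1):
  H  [+1876.51965 +245.78116 +193.86362]
  H  [+74.96876 +1166.51877 +178.06745]
  H  [+0.83939 +0.76288 +1.00000]
B = K⁻¹H; ‖b₁‖=2.427439, ‖b₂‖=2.427439; λ = 2/(‖b₁‖+‖b₂‖) = 0.411957, sign → tz>0 ⇒ λ=+0.411957
r₁ = λ·B[:,0] = (+0.93128,-0.11464,+0.34579); r₂ = λ·B[:,1] = (+0.00017,+0.94933,+0.31427)
r₃ = r₁×r₂ = (-0.36430,-0.29262,+0.88412); SVD([r₁ r₂ r₃]) → R = UVᵀ:
  R  [+0.93128 +0.00017 -0.36430]
  R  [-0.11464 +0.94933 -0.29262]
  R  [+0.34579 +0.31427 +0.88412]
t = (-0.07417, -0.05144, +0.41196) m
tr R = 2.764729; θ = arccos((tr R − 1)/2) = 0.489932 rad = 28.071°
axis k = ((R−Rᵀ)₃₂, (R−Rᵀ)₁₃, (R−Rᵀ)₂₁) / (2 sinθ) = (+0.644851, -0.754511, -0.121985)
rvec = θ·k = (+0.315933, -0.369659, -0.059764)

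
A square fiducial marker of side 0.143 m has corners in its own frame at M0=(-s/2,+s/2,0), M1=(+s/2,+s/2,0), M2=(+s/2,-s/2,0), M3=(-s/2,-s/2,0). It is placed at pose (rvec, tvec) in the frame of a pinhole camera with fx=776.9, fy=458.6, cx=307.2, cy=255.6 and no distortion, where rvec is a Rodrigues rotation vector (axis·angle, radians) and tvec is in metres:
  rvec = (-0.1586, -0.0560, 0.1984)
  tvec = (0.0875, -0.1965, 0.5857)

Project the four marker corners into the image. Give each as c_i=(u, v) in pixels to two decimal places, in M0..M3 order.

Intrinsics K: fx=776.9, fy=458.6, cx=307.2, cy=255.6
Marker side s = 0.143 m; corners in marker frame (Z=0):
  M0 = (-0.0715, +0.0715, 0)
  M1 = (+0.0715, +0.0715, 0)
  M2 = (+0.0715, -0.0715, 0)
  M3 = (-0.0715, -0.0715, 0)
rvec = (-0.1586, -0.0560, 0.1984), |rvec| = θ = 0.26010 rad = 14.903°
Rodrigues: sinθ=0.25718, 1−cosθ=0.03364; R = I + sinθ·[k]× + (1−cosθ)·[k]×²:
    [+0.97887 -0.19175 -0.07102]
    [+0.20059 +0.96792 +0.15129]
    [+0.03973 -0.16234 +0.98593]
t = (0.0875, -0.1965, 0.5857) m
M0: Pc = R·M0+t = (+0.00380, -0.14164, +0.57125); u = 776.9·(+0.00380)/0.57125 + 307.2 = 312.3684, v = 458.6·(-0.14164)/0.57125 + 255.6 = 141.8954
M1: Pc = R·M1+t = (+0.14378, -0.11295, +0.57693); u = 776.9·(+0.14378)/0.57693 + 307.2 = 500.8130, v = 458.6·(-0.11295)/0.57693 + 255.6 = 165.8156
M2: Pc = R·M2+t = (+0.17120, -0.25136, +0.60015); u = 776.9·(+0.17120)/0.60015 + 307.2 = 528.8204, v = 458.6·(-0.25136)/0.60015 + 255.6 = 63.5210
M3: Pc = R·M3+t = (+0.03122, -0.28005, +0.59447); u = 776.9·(+0.03122)/0.59447 + 307.2 = 348.0026, v = 458.6·(-0.28005)/0.59447 + 255.6 = 39.5574

c0=(312.37, 141.90) c1=(500.81, 165.82) c2=(528.82, 63.52) c3=(348.00, 39.56)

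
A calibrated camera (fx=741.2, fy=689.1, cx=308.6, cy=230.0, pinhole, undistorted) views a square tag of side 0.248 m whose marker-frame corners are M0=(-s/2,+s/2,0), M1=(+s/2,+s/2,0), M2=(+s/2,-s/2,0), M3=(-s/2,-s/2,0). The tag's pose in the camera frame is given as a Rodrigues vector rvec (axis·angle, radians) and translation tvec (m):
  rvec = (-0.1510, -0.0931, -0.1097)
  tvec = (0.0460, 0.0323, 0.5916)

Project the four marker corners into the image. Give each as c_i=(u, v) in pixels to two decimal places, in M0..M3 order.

c0=(226.25, 434.81) c1=(540.14, 396.37) c2=(492.52, 116.80) c3=(195.52, 141.23)

Intrinsics K: fx=741.2, fy=689.1, cx=308.6, cy=230.0
Marker side s = 0.248 m; corners in marker frame (Z=0):
  M0 = (-0.1240, +0.1240, 0)
  M1 = (+0.1240, +0.1240, 0)
  M2 = (+0.1240, -0.1240, 0)
  M3 = (-0.1240, -0.1240, 0)
rvec = (-0.1510, -0.0931, -0.1097), |rvec| = θ = 0.20857 rad = 11.950°
Rodrigues: sinθ=0.20706, 1−cosθ=0.02167; R = I + sinθ·[k]× + (1−cosθ)·[k]×²:
    [+0.98969 +0.11591 -0.08417]
    [-0.10190 +0.98265 +0.15500]
    [+0.10068 -0.14482 +0.98432]
t = (0.0460, 0.0323, 0.5916) m
M0: Pc = R·M0+t = (-0.06235, +0.16678, +0.56116); u = 741.2·(-0.06235)/0.56116 + 308.6 = 226.2479, v = 689.1·(+0.16678)/0.56116 + 230.0 = 434.8101
M1: Pc = R·M1+t = (+0.18309, +0.14151, +0.58613); u = 741.2·(+0.18309)/0.58613 + 308.6 = 540.1358, v = 689.1·(+0.14151)/0.58613 + 230.0 = 396.3736
M2: Pc = R·M2+t = (+0.15435, -0.10218, +0.62204); u = 741.2·(+0.15435)/0.62204 + 308.6 = 492.5152, v = 689.1·(-0.10218)/0.62204 + 230.0 = 116.8002
M3: Pc = R·M3+t = (-0.09109, -0.07691, +0.59707); u = 741.2·(-0.09109)/0.59707 + 308.6 = 195.5170, v = 689.1·(-0.07691)/0.59707 + 230.0 = 141.2335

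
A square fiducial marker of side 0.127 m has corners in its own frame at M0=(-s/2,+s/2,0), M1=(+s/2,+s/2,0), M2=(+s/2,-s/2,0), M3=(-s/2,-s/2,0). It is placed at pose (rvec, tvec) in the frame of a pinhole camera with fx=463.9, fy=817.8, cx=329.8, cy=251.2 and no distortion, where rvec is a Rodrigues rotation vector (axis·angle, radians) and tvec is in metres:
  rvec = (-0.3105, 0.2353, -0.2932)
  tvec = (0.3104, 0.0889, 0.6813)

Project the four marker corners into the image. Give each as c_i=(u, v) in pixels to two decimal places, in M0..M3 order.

Intrinsics K: fx=463.9, fy=817.8, cx=329.8, cy=251.2
Marker side s = 0.127 m; corners in marker frame (Z=0):
  M0 = (-0.0635, +0.0635, 0)
  M1 = (+0.0635, +0.0635, 0)
  M2 = (+0.0635, -0.0635, 0)
  M3 = (-0.0635, -0.0635, 0)
rvec = (-0.3105, 0.2353, -0.2932), |rvec| = θ = 0.48759 rad = 27.937°
Rodrigues: sinθ=0.46850, 1−cosθ=0.11653; R = I + sinθ·[k]× + (1−cosθ)·[k]×²:
    [+0.93072 +0.24591 +0.27071]
    [-0.31753 +0.91060 +0.26453]
    [-0.18146 -0.33216 +0.92560]
t = (0.3104, 0.0889, 0.6813) m
M0: Pc = R·M0+t = (+0.26691, +0.16689, +0.67173); u = 463.9·(+0.26691)/0.67173 + 329.8 = 514.1321, v = 817.8·(+0.16689)/0.67173 + 251.2 = 454.3765
M1: Pc = R·M1+t = (+0.38512, +0.12656, +0.64869); u = 463.9·(+0.38512)/0.64869 + 329.8 = 605.2115, v = 817.8·(+0.12656)/0.64869 + 251.2 = 410.7548
M2: Pc = R·M2+t = (+0.35389, +0.01091, +0.69087); u = 463.9·(+0.35389)/0.69087 + 329.8 = 567.4247, v = 817.8·(+0.01091)/0.69087 + 251.2 = 264.1184
M3: Pc = R·M3+t = (+0.23568, +0.05124, +0.71391); u = 463.9·(+0.23568)/0.71391 + 329.8 = 482.9468, v = 817.8·(+0.05124)/0.71391 + 251.2 = 309.8961

c0=(514.13, 454.38) c1=(605.21, 410.75) c2=(567.42, 264.12) c3=(482.95, 309.90)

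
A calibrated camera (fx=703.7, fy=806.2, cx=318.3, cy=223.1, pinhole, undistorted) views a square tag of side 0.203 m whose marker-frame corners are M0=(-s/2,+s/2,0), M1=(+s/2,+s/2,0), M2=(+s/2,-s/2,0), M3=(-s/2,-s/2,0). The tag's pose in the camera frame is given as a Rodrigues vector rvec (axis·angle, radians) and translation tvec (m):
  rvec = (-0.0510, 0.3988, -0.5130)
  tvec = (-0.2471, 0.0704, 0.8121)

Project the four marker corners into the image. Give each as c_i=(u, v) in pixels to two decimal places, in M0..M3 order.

Intrinsics K: fx=703.7, fy=806.2, cx=318.3, cy=223.1
Marker side s = 0.203 m; corners in marker frame (Z=0):
  M0 = (-0.1015, +0.1015, 0)
  M1 = (+0.1015, +0.1015, 0)
  M2 = (+0.1015, -0.1015, 0)
  M3 = (-0.1015, -0.1015, 0)
rvec = (-0.0510, 0.3988, -0.5130), |rvec| = θ = 0.65178 rad = 37.344°
Rodrigues: sinθ=0.60660, 1−cosθ=0.20499; R = I + sinθ·[k]× + (1−cosθ)·[k]×²:
    [+0.79626 +0.46763 +0.38378]
    [-0.48726 +0.87175 -0.05126]
    [-0.35853 -0.14619 +0.92200]
t = (-0.2471, 0.0704, 0.8121) m
M0: Pc = R·M0+t = (-0.28046, +0.20834, +0.83365); u = 703.7·(-0.28046)/0.83365 + 318.3 = 81.5622, v = 806.2·(+0.20834)/0.83365 + 223.1 = 424.5787
M1: Pc = R·M1+t = (-0.11882, +0.10943, +0.76087); u = 703.7·(-0.11882)/0.76087 + 318.3 = 208.4126, v = 806.2·(+0.10943)/0.76087 + 223.1 = 339.0455
M2: Pc = R·M2+t = (-0.21374, -0.06754, +0.79055); u = 703.7·(-0.21374)/0.79055 + 318.3 = 128.0376, v = 806.2·(-0.06754)/0.79055 + 223.1 = 154.2232
M3: Pc = R·M3+t = (-0.37538, +0.03137, +0.86333); u = 703.7·(-0.37538)/0.86333 + 318.3 = 12.3235, v = 806.2·(+0.03137)/0.86333 + 223.1 = 252.3975

c0=(81.56, 424.58) c1=(208.41, 339.05) c2=(128.04, 154.22) c3=(12.32, 252.40)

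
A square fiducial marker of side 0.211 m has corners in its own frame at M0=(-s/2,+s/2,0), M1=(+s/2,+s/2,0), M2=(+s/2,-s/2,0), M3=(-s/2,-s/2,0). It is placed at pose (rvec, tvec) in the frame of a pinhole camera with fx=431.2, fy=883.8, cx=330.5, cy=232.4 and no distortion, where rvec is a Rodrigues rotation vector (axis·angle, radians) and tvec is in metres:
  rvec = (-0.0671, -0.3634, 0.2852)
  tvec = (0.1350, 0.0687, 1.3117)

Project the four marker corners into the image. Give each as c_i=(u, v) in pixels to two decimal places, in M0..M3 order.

Intrinsics K: fx=431.2, fy=883.8, cx=330.5, cy=232.4
Marker side s = 0.211 m; corners in marker frame (Z=0):
  M0 = (-0.1055, +0.1055, 0)
  M1 = (+0.1055, +0.1055, 0)
  M2 = (+0.1055, -0.1055, 0)
  M3 = (-0.1055, -0.1055, 0)
rvec = (-0.0671, -0.3634, 0.2852), |rvec| = θ = 0.46680 rad = 26.746°
Rodrigues: sinθ=0.45003, 1−cosθ=0.10699; R = I + sinθ·[k]× + (1−cosθ)·[k]×²:
    [+0.89522 -0.26298 -0.35974]
    [+0.28693 +0.95785 +0.01380]
    [+0.34095 -0.11558 +0.93295]
t = (0.1350, 0.0687, 1.3117) m
M0: Pc = R·M0+t = (+0.01281, +0.13948, +1.26354); u = 431.2·(+0.01281)/1.26354 + 330.5 = 334.8713, v = 883.8·(+0.13948)/1.26354 + 232.4 = 329.9633
M1: Pc = R·M1+t = (+0.20170, +0.20002, +1.33548); u = 431.2·(+0.20170)/1.33548 + 330.5 = 395.6256, v = 883.8·(+0.20002)/1.33548 + 232.4 = 364.7733
M2: Pc = R·M2+t = (+0.25719, -0.00208, +1.35986); u = 431.2·(+0.25719)/1.35986 + 330.5 = 412.0528, v = 883.8·(-0.00208)/1.35986 + 232.4 = 231.0464
M3: Pc = R·M3+t = (+0.06830, -0.06262, +1.28792); u = 431.2·(+0.06830)/1.28792 + 330.5 = 353.3665, v = 883.8·(-0.06262)/1.28792 + 232.4 = 189.4259

c0=(334.87, 329.96) c1=(395.63, 364.77) c2=(412.05, 231.05) c3=(353.37, 189.43)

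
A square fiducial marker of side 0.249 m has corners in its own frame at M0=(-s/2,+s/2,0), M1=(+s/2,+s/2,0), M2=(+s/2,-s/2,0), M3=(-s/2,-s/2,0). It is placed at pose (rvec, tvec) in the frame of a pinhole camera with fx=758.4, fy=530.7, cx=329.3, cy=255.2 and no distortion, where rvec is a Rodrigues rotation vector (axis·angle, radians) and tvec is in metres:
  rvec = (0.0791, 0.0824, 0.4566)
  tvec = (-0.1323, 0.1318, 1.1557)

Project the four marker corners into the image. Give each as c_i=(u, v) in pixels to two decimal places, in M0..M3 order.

Intrinsics K: fx=758.4, fy=530.7, cx=329.3, cy=255.2
Marker side s = 0.249 m; corners in marker frame (Z=0):
  M0 = (-0.1245, +0.1245, 0)
  M1 = (+0.1245, +0.1245, 0)
  M2 = (+0.1245, -0.1245, 0)
  M3 = (-0.1245, -0.1245, 0)
rvec = (0.0791, 0.0824, 0.4566), |rvec| = θ = 0.47067 rad = 26.967°
Rodrigues: sinθ=0.45348, 1−cosθ=0.10874; R = I + sinθ·[k]× + (1−cosθ)·[k]×²:
    [+0.89434 -0.43673 +0.09712]
    [+0.44313 +0.89460 -0.05774]
    [-0.06166 +0.09468 +0.99360]
t = (-0.1323, 0.1318, 1.1557) m
M0: Pc = R·M0+t = (-0.29802, +0.18801, +1.17516); u = 758.4·(-0.29802)/1.17516 + 329.3 = 136.9725, v = 530.7·(+0.18801)/1.17516 + 255.2 = 340.1038
M1: Pc = R·M1+t = (-0.07533, +0.29835, +1.15981); u = 758.4·(-0.07533)/1.15981 + 329.3 = 280.0431, v = 530.7·(+0.29835)/1.15981 + 255.2 = 391.7159
M2: Pc = R·M2+t = (+0.03342, +0.07559, +1.13624); u = 758.4·(+0.03342)/1.13624 + 329.3 = 351.6051, v = 530.7·(+0.07559)/1.13624 + 255.2 = 290.5066
M3: Pc = R·M3+t = (-0.18927, -0.03475, +1.15159); u = 758.4·(-0.18927)/1.15159 + 329.3 = 204.6514, v = 530.7·(-0.03475)/1.15159 + 255.2 = 239.1873

c0=(136.97, 340.10) c1=(280.04, 391.72) c2=(351.61, 290.51) c3=(204.65, 239.19)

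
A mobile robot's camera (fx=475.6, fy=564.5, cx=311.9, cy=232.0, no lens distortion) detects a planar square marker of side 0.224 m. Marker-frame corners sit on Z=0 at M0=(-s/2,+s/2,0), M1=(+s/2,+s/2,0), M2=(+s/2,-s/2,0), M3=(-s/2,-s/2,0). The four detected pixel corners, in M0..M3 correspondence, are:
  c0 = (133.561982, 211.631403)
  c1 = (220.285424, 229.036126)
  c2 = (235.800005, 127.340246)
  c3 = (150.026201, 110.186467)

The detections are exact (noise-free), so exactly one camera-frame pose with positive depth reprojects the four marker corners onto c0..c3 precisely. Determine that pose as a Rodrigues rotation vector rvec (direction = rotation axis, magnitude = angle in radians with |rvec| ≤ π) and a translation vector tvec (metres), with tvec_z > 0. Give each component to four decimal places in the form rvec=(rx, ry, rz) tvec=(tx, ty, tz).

rvec=(-0.0606, -0.0019, 0.1675) tvec=(-0.3248, -0.1352, 1.2169)

Intrinsics K: fx=475.6, fy=564.5, cx=311.9, cy=232.0
Marker side s = 0.224 m; corners in marker frame (Z=0):
  M0 = (-0.1120, +0.1120, 0)
  M1 = (+0.1120, +0.1120, 0)
  M2 = (+0.1120, -0.1120, 0)
  M3 = (-0.1120, -0.1120, 0)
Detected image corners:
  c0 = (133.561982, 211.631403) px
  c1 = (220.285424, 229.036126) px
  c2 = (235.800005, 127.340246) px
  c3 = (150.026201, 110.186467) px
Planar DLT: solve 8×8 A·h = b for H (H[2,2]=1):
  H  [+384.54852 -80.55997 +184.95035]
  H  [+76.69795 +445.02390 +169.26375]
  H  [-0.00259 -0.04963 +1.00000]
B = K⁻¹H; ‖b₁‖=0.821744, ‖b₂‖=0.821744; λ = 2/(‖b₁‖+‖b₂‖) = 1.216925, sign → tz>0 ⇒ λ=+1.216925
r₁ = λ·B[:,0] = (+0.98601,+0.16664,-0.00315); r₂ = λ·B[:,1] = (-0.16652,+0.98419,-0.06040)
r₃ = r₁×r₂ = (-0.00697,+0.06008,+0.99817); SVD([r₁ r₂ r₃]) → R = UVᵀ:
  R  [+0.98601 -0.16652 -0.00697]
  R  [+0.16664 +0.98419 +0.06008]
  R  [-0.00315 -0.06040 +0.99817]
t = (-0.32483, -0.13524, +1.21692) m
tr R = 2.968369; θ = arccos((tr R − 1)/2) = 0.178085 rad = 10.204°
axis k = ((R−Rᵀ)₃₂, (R−Rᵀ)₁₃, (R−Rᵀ)₂₁) / (2 sinθ) = (-0.340057, -0.010784, +0.940343)
rvec = θ·k = (-0.060559, -0.001920, +0.167461)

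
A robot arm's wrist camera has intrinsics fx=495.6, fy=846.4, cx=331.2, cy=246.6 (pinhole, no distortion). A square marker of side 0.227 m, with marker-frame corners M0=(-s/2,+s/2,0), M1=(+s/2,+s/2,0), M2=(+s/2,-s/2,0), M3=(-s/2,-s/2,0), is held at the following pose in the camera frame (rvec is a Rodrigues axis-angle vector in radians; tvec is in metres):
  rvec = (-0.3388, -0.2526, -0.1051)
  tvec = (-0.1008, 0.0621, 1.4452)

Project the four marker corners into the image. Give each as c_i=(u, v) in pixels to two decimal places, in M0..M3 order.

c0=(261.59, 354.17) c1=(339.76, 341.75) c2=(328.64, 217.94) c3=(253.86, 224.67)

Intrinsics K: fx=495.6, fy=846.4, cx=331.2, cy=246.6
Marker side s = 0.227 m; corners in marker frame (Z=0):
  M0 = (-0.1135, +0.1135, 0)
  M1 = (+0.1135, +0.1135, 0)
  M2 = (+0.1135, -0.1135, 0)
  M3 = (-0.1135, -0.1135, 0)
rvec = (-0.3388, -0.2526, -0.1051), |rvec| = θ = 0.43547 rad = 24.951°
Rodrigues: sinθ=0.42184, 1−cosθ=0.09333; R = I + sinθ·[k]× + (1−cosθ)·[k]×²:
    [+0.96316 +0.14393 -0.22717]
    [-0.05969 +0.93807 +0.34126]
    [+0.26222 -0.31513 +0.91211]
t = (-0.1008, 0.0621, 1.4452) m
M0: Pc = R·M0+t = (-0.19378, +0.17535, +1.37967); u = 495.6·(-0.19378)/1.37967 + 331.2 = 261.5901, v = 846.4·(+0.17535)/1.37967 + 246.6 = 354.1712
M1: Pc = R·M1+t = (+0.02485, +0.16180, +1.43919); u = 495.6·(+0.02485)/1.43919 + 331.2 = 339.7589, v = 846.4·(+0.16180)/1.43919 + 246.6 = 341.7535
M2: Pc = R·M2+t = (-0.00782, -0.05115, +1.51073); u = 495.6·(-0.00782)/1.51073 + 331.2 = 328.6356, v = 846.4·(-0.05115)/1.51073 + 246.6 = 217.9449
M3: Pc = R·M3+t = (-0.22645, -0.03760, +1.45121); u = 495.6·(-0.22645)/1.45121 + 331.2 = 253.8637, v = 846.4·(-0.03760)/1.45121 + 246.6 = 224.6724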